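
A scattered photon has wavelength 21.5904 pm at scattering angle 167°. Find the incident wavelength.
16.8000 pm

From λ' = λ + Δλ, we have λ = λ' - Δλ

First calculate the Compton shift:
Δλ = λ_C(1 - cos θ)
Δλ = 2.4263 × (1 - cos(167°))
Δλ = 2.4263 × 1.9744
Δλ = 4.7904 pm

Initial wavelength:
λ = λ' - Δλ
λ = 21.5904 - 4.7904
λ = 16.8000 pm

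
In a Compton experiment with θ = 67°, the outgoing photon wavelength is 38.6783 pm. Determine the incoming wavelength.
37.2000 pm

From λ' = λ + Δλ, we have λ = λ' - Δλ

First calculate the Compton shift:
Δλ = λ_C(1 - cos θ)
Δλ = 2.4263 × (1 - cos(67°))
Δλ = 2.4263 × 0.6093
Δλ = 1.4783 pm

Initial wavelength:
λ = λ' - Δλ
λ = 38.6783 - 1.4783
λ = 37.2000 pm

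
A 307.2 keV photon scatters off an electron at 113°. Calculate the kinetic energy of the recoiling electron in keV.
139.8864 keV

By energy conservation: K_e = E_initial - E_final

First find the scattered photon energy:
Initial wavelength: λ = hc/E = 4.0359 pm
Compton shift: Δλ = λ_C(1 - cos(113°)) = 3.3743 pm
Final wavelength: λ' = 4.0359 + 3.3743 = 7.4103 pm
Final photon energy: E' = hc/λ' = 167.3136 keV

Electron kinetic energy:
K_e = E - E' = 307.2000 - 167.3136 = 139.8864 keV

(Intermediate values are shown rounded; full precision is carried through to the final answer.)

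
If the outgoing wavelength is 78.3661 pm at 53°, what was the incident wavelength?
77.4000 pm

From λ' = λ + Δλ, we have λ = λ' - Δλ

First calculate the Compton shift:
Δλ = λ_C(1 - cos θ)
Δλ = 2.4263 × (1 - cos(53°))
Δλ = 2.4263 × 0.3982
Δλ = 0.9661 pm

Initial wavelength:
λ = λ' - Δλ
λ = 78.3661 - 0.9661
λ = 77.4000 pm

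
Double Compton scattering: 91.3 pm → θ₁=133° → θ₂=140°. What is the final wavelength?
99.6660 pm

Apply Compton shift twice:

First scattering at θ₁ = 133°:
Δλ₁ = λ_C(1 - cos(133°))
Δλ₁ = 2.4263 × 1.6820
Δλ₁ = 4.0810 pm

After first scattering:
λ₁ = 91.3 + 4.0810 = 95.3810 pm

Second scattering at θ₂ = 140°:
Δλ₂ = λ_C(1 - cos(140°))
Δλ₂ = 2.4263 × 1.7660
Δλ₂ = 4.2850 pm

Final wavelength:
λ₂ = 95.3810 + 4.2850 = 99.6660 pm

Total shift: Δλ_total = 4.0810 + 4.2850 = 8.3660 pm

(Intermediate values are shown rounded; full precision is carried through to the final answer.)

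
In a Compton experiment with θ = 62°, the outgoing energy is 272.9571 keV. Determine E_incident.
380.9000 keV

Convert final energy to wavelength (hc ≈ 1239.842 keV·pm):
λ' = hc/E' = 1239.842 / 272.9571 = 4.5423 pm

Calculate the Compton shift:
Δλ = λ_C(1 - cos(62°))
Δλ = 2.4263 × (1 - cos(62°))
Δλ = 1.2872 pm

Initial wavelength:
λ = λ' - Δλ = 4.5423 - 1.2872 = 3.2550 pm

Initial energy:
E = hc/λ = 1239.842 / 3.2550 = 380.9000 keV

(Intermediate values are shown rounded; full precision is carried through to the final answer.)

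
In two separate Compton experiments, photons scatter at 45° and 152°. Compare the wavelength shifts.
152° produces the larger shift by a factor of 6.429

Calculate both shifts using Δλ = λ_C(1 - cos θ):

For θ₁ = 45°:
Δλ₁ = 2.4263 × (1 - cos(45°))
Δλ₁ = 2.4263 × 0.2929
Δλ₁ = 0.7106 pm

For θ₂ = 152°:
Δλ₂ = 2.4263 × (1 - cos(152°))
Δλ₂ = 2.4263 × 1.8829
Δλ₂ = 4.5686 pm

The 152° angle produces the larger shift.
Ratio: 4.5686/0.7106 = 6.429

(Intermediate values are shown rounded; full precision is carried through to the final answer.)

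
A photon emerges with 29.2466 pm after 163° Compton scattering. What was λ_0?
24.5000 pm

From λ' = λ + Δλ, we have λ = λ' - Δλ

First calculate the Compton shift:
Δλ = λ_C(1 - cos θ)
Δλ = 2.4263 × (1 - cos(163°))
Δλ = 2.4263 × 1.9563
Δλ = 4.7466 pm

Initial wavelength:
λ = λ' - Δλ
λ = 29.2466 - 4.7466
λ = 24.5000 pm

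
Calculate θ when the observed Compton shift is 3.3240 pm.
111.71°

From the Compton formula Δλ = λ_C(1 - cos θ), we can solve for θ:

cos θ = 1 - Δλ/λ_C

Given:
- Δλ = 3.3240 pm
- λ_C = h/(m_e·c) ≈ 2.42631024 pm

cos θ = 1 - 3.3240/2.42631024
cos θ = 1 - 1.369981
cos θ = -0.369981

θ = arccos(-0.369981)
θ = 111.71°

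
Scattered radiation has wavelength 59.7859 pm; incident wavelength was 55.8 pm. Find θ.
130.00°

First find the wavelength shift:
Δλ = λ' - λ = 59.7859 - 55.8 = 3.9859 pm

Using Δλ = λ_C(1 - cos θ), with λ_C = h/(m_e·c) ≈ 2.42631024 pm:
cos θ = 1 - Δλ/λ_C
cos θ = 1 - 3.9859/2.42631024
cos θ = -0.642783

θ = arccos(-0.642783)
θ = 130.00°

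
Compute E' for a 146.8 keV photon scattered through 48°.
134.0575 keV

First convert energy to wavelength:
λ = hc/E, with hc ≈ 1239.842 keV·pm (i.e. 1239.842 eV·nm)

For E = 146.8 keV = 146800 eV:
λ = 1239.842 keV·pm / 146.8 keV
λ = 8.4458 pm

Calculate the Compton shift:
Δλ = λ_C(1 - cos(48°)) = 2.4263 × 0.3309
Δλ = 0.8028 pm

Final wavelength:
λ' = 8.4458 + 0.8028 = 9.2486 pm

Final energy:
E' = hc/λ' = 1239.842 / 9.2486 = 134.0575 keV

(Intermediate values are shown rounded; full precision is carried through to the final answer.)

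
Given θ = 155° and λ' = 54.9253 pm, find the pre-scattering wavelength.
50.3000 pm

From λ' = λ + Δλ, we have λ = λ' - Δλ

First calculate the Compton shift:
Δλ = λ_C(1 - cos θ)
Δλ = 2.4263 × (1 - cos(155°))
Δλ = 2.4263 × 1.9063
Δλ = 4.6253 pm

Initial wavelength:
λ = λ' - Δλ
λ = 54.9253 - 4.6253
λ = 50.3000 pm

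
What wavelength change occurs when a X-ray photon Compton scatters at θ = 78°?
1.9219 pm

Using the Compton scattering formula:
Δλ = λ_C(1 - cos θ)

where λ_C = h/(m_e·c) ≈ 2.4263 pm is the Compton wavelength of an electron.

For θ = 78°:
cos(78°) = 0.2079
1 - cos(78°) = 0.7921

Δλ = 2.4263 × 0.7921
Δλ = 1.9219 pm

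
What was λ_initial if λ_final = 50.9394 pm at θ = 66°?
49.5000 pm

From λ' = λ + Δλ, we have λ = λ' - Δλ

First calculate the Compton shift:
Δλ = λ_C(1 - cos θ)
Δλ = 2.4263 × (1 - cos(66°))
Δλ = 2.4263 × 0.5933
Δλ = 1.4394 pm

Initial wavelength:
λ = λ' - Δλ
λ = 50.9394 - 1.4394
λ = 49.5000 pm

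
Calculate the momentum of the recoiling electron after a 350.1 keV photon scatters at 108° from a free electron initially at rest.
2.3695e-22 kg·m/s

The electron is initially at rest, so by conservation of momentum:
p⃗_e = p⃗₀ − p⃗'  (incident photon momentum minus scattered photon momentum)

Photon momentum magnitudes (p = h/λ = E/c):
λ₀ = hc/E₀ = 3.5414 pm → p₀ = h/λ₀ = 1.8710e-22 kg·m/s
Δλ = λ_C(1 − cos 108°) = 3.1761 pm
λ' = 6.7175 pm → p' = h/λ' = 9.8639e-23 kg·m/s

The scattered photon makes angle θ = 108° with the incident direction, so by the law of cosines:
|p⃗_e|² = p₀² + p'² − 2p₀p'cos θ
|p⃗_e|² = (1.8710e-22)² + (9.8639e-23)² − 2·1.8710e-22·9.8639e-23·cos(108°)
|p⃗_e| = 2.3695e-22 kg·m/s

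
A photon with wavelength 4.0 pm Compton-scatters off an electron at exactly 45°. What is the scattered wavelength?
4.7106 pm

Using the Compton formula: λ' = λ + λ_C(1 − cos θ)

For θ = 45°, cos θ = √2/2 (exact) ≈ 0.7071, so:
1 − cos 45° = 1 − (√2/2) ≈ 0.2929

Δλ = λ_C × 0.2929 = 2.4263 × 0.2929 = 0.7106 pm

λ' = 4.0 + 0.7106 = 4.7106 pm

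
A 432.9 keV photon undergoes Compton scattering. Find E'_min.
160.6708 keV (at θ = 180°)

The scattered photon has minimum energy when its wavelength is maximum, i.e., when the Compton shift Δλ = λ_C(1 − cos θ) is maximum. This occurs at θ = 180° (backscattering), giving Δλ_max = 2λ_C = 4.8526 pm.

Initial wavelength: λ₀ = hc/E₀ = 2.8640 pm
Maximum final wavelength: λ'_max = λ₀ + 2λ_C = 2.8640 + 4.8526 = 7.7167 pm
Minimum final energy: E'_min = hc/λ'_max = 160.6708 keV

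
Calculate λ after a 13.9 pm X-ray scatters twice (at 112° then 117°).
20.7631 pm

Apply Compton shift twice:

First scattering at θ₁ = 112°:
Δλ₁ = λ_C(1 - cos(112°))
Δλ₁ = 2.4263 × 1.3746
Δλ₁ = 3.3352 pm

After first scattering:
λ₁ = 13.9 + 3.3352 = 17.2352 pm

Second scattering at θ₂ = 117°:
Δλ₂ = λ_C(1 - cos(117°))
Δλ₂ = 2.4263 × 1.4540
Δλ₂ = 3.5278 pm

Final wavelength:
λ₂ = 17.2352 + 3.5278 = 20.7631 pm

Total shift: Δλ_total = 3.3352 + 3.5278 = 6.8631 pm

(Intermediate values are shown rounded; full precision is carried through to the final answer.)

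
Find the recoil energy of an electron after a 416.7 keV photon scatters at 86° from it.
179.7472 keV

By energy conservation: K_e = E_initial - E_final

First find the scattered photon energy:
Initial wavelength: λ = hc/E = 2.9754 pm
Compton shift: Δλ = λ_C(1 - cos(86°)) = 2.2571 pm
Final wavelength: λ' = 2.9754 + 2.2571 = 5.2324 pm
Final photon energy: E' = hc/λ' = 236.9528 keV

Electron kinetic energy:
K_e = E - E' = 416.7000 - 236.9528 = 179.7472 keV

(Intermediate values are shown rounded; full precision is carried through to the final answer.)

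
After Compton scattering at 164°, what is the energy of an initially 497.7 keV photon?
171.0181 keV

First convert energy to wavelength:
λ = hc/E, with hc ≈ 1239.842 keV·pm (i.e. 1239.842 eV·nm)

For E = 497.7 keV = 497700 eV:
λ = 1239.842 keV·pm / 497.7 keV
λ = 2.4911 pm

Calculate the Compton shift:
Δλ = λ_C(1 - cos(164°)) = 2.4263 × 1.9613
Δλ = 4.7586 pm

Final wavelength:
λ' = 2.4911 + 4.7586 = 7.2498 pm

Final energy:
E' = hc/λ' = 1239.842 / 7.2498 = 171.0181 keV

(Intermediate values are shown rounded; full precision is carried through to the final answer.)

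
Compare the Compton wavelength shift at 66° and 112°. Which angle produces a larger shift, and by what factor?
112° produces the larger shift by a factor of 2.317

Calculate both shifts using Δλ = λ_C(1 - cos θ):

For θ₁ = 66°:
Δλ₁ = 2.4263 × (1 - cos(66°))
Δλ₁ = 2.4263 × 0.5933
Δλ₁ = 1.4394 pm

For θ₂ = 112°:
Δλ₂ = 2.4263 × (1 - cos(112°))
Δλ₂ = 2.4263 × 1.3746
Δλ₂ = 3.3352 pm

The 112° angle produces the larger shift.
Ratio: 3.3352/1.4394 = 2.317

(Intermediate values are shown rounded; full precision is carried through to the final answer.)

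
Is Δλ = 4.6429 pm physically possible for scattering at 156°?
Yes, consistent

Calculate the expected shift for θ = 156°:

Δλ_expected = λ_C(1 - cos(156°))
Δλ_expected = 2.4263 × (1 - cos(156°))
Δλ_expected = 2.4263 × 1.9135
Δλ_expected = 4.6429 pm

Given shift: 4.6429 pm
Expected shift: 4.6429 pm
Difference: 0.0000 pm

The values match. This is consistent with Compton scattering at the stated angle.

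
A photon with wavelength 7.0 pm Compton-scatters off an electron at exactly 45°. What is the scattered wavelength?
7.7106 pm

Using the Compton formula: λ' = λ + λ_C(1 − cos θ)

For θ = 45°, cos θ = √2/2 (exact) ≈ 0.7071, so:
1 − cos 45° = 1 − (√2/2) ≈ 0.2929

Δλ = λ_C × 0.2929 = 2.4263 × 0.2929 = 0.7106 pm

λ' = 7.0 + 0.7106 = 7.7106 pm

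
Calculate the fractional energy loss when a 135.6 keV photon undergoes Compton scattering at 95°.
0.2239 (or 22.39%)

Calculate initial and final photon energies:

Initial: E₀ = 135.6 keV → λ₀ = 9.1434 pm
Compton shift: Δλ = 2.6378 pm
Final wavelength: λ' = 11.7812 pm
Final energy: E' = 105.2394 keV

Fractional energy loss:
(E₀ - E')/E₀ = (135.6000 - 105.2394)/135.6000
= 30.3606/135.6000
= 0.2239
= 22.39%

(Intermediate values are shown rounded; full precision is carried through to the final answer.)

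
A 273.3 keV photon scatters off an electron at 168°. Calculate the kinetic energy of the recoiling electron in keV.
140.5000 keV

By energy conservation: K_e = E_initial - E_final

First find the scattered photon energy:
Initial wavelength: λ = hc/E = 4.5366 pm
Compton shift: Δλ = λ_C(1 - cos(168°)) = 4.7996 pm
Final wavelength: λ' = 4.5366 + 4.7996 = 9.3362 pm
Final photon energy: E' = hc/λ' = 132.8000 keV

Electron kinetic energy:
K_e = E - E' = 273.3000 - 132.8000 = 140.5000 keV

(Intermediate values are shown rounded; full precision is carried through to the final answer.)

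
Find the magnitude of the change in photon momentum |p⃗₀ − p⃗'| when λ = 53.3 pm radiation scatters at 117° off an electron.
2.0545e-23 kg·m/s

Photon momentum magnitude is p = h/λ.

Initial momentum:
p₀ = h/λ = 6.6261e-34/5.3300e-11 = 1.2432e-23 kg·m/s

After scattering:
λ' = λ + Δλ = 53.3 + 3.5278 = 56.8278 pm
p' = h/λ' = 6.6261e-34/5.6828e-11 = 1.1660e-23 kg·m/s

Momentum is a vector; the scattered photon's direction makes angle θ = 117° with the incident direction. The magnitude of the vector change Δp⃗ = p⃗₀ − p⃗' is found from the law of cosines:
|Δp⃗|² = p₀² + p'² − 2p₀p'cos θ
|Δp⃗|² = (1.2432e-23)² + (1.1660e-23)² − 2·1.2432e-23·1.1660e-23·cos(117°)
|Δp⃗| = 2.0545e-23 kg·m/s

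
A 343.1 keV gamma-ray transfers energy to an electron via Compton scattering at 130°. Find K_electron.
179.9534 keV

By energy conservation: K_e = E_initial - E_final

First find the scattered photon energy:
Initial wavelength: λ = hc/E = 3.6136 pm
Compton shift: Δλ = λ_C(1 - cos(130°)) = 3.9859 pm
Final wavelength: λ' = 3.6136 + 3.9859 = 7.5996 pm
Final photon energy: E' = hc/λ' = 163.1466 keV

Electron kinetic energy:
K_e = E - E' = 343.1000 - 163.1466 = 179.9534 keV

(Intermediate values are shown rounded; full precision is carried through to the final answer.)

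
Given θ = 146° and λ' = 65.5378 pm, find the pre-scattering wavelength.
61.1000 pm

From λ' = λ + Δλ, we have λ = λ' - Δλ

First calculate the Compton shift:
Δλ = λ_C(1 - cos θ)
Δλ = 2.4263 × (1 - cos(146°))
Δλ = 2.4263 × 1.8290
Δλ = 4.4378 pm

Initial wavelength:
λ = λ' - Δλ
λ = 65.5378 - 4.4378
λ = 61.1000 pm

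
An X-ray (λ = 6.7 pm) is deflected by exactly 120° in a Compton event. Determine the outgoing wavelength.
10.3395 pm

Using the Compton formula: λ' = λ + λ_C(1 − cos θ)

For θ = 120°, cos θ = -1/2 (exact) = -0.5000, so:
1 − cos 120° = 1 − (-1/2) = 1.5000

Δλ = λ_C × 1.5000 = 2.4263 × 1.5000 = 3.6395 pm

λ' = 6.7 + 3.6395 = 10.3395 pm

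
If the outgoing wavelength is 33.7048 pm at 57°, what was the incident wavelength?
32.6000 pm

From λ' = λ + Δλ, we have λ = λ' - Δλ

First calculate the Compton shift:
Δλ = λ_C(1 - cos θ)
Δλ = 2.4263 × (1 - cos(57°))
Δλ = 2.4263 × 0.4554
Δλ = 1.1048 pm

Initial wavelength:
λ = λ' - Δλ
λ = 33.7048 - 1.1048
λ = 32.6000 pm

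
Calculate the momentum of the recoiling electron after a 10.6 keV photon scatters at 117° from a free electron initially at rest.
9.5193e-24 kg·m/s

The electron is initially at rest, so by conservation of momentum:
p⃗_e = p⃗₀ − p⃗'  (incident photon momentum minus scattered photon momentum)

Photon momentum magnitudes (p = h/λ = E/c):
λ₀ = hc/E₀ = 116.9662 pm → p₀ = h/λ₀ = 5.6649e-24 kg·m/s
Δλ = λ_C(1 − cos 117°) = 3.5278 pm
λ' = 120.4941 pm → p' = h/λ' = 5.4991e-24 kg·m/s

The scattered photon makes angle θ = 117° with the incident direction, so by the law of cosines:
|p⃗_e|² = p₀² + p'² − 2p₀p'cos θ
|p⃗_e|² = (5.6649e-24)² + (5.4991e-24)² − 2·5.6649e-24·5.4991e-24·cos(117°)
|p⃗_e| = 9.5193e-24 kg·m/s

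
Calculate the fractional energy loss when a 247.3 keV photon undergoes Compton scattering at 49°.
0.1427 (or 14.27%)

Calculate initial and final photon energies:

Initial: E₀ = 247.3 keV → λ₀ = 5.0135 pm
Compton shift: Δλ = 0.8345 pm
Final wavelength: λ' = 5.8480 pm
Final energy: E' = 212.0105 keV

Fractional energy loss:
(E₀ - E')/E₀ = (247.3000 - 212.0105)/247.3000
= 35.2895/247.3000
= 0.1427
= 14.27%

(Intermediate values are shown rounded; full precision is carried through to the final answer.)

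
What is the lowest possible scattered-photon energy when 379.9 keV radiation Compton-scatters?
152.7610 keV (at θ = 180°)

The scattered photon has minimum energy when its wavelength is maximum, i.e., when the Compton shift Δλ = λ_C(1 − cos θ) is maximum. This occurs at θ = 180° (backscattering), giving Δλ_max = 2λ_C = 4.8526 pm.

Initial wavelength: λ₀ = hc/E₀ = 3.2636 pm
Maximum final wavelength: λ'_max = λ₀ + 2λ_C = 3.2636 + 4.8526 = 8.1162 pm
Minimum final energy: E'_min = hc/λ'_max = 152.7610 keV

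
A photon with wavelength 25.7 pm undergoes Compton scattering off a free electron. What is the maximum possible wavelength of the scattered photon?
30.5526 pm (at θ = 180°)

The Compton shift is Δλ = λ_C(1 − cos θ).

Since cos θ ranges from −1 to 1, the factor (1 − cos θ) ranges from 0 to 2; the maximum shift occurs at θ = 180° (backscattering):
Δλ_max = 2λ_C = 2 × 2.4263 pm = 4.8526 pm

Maximum scattered wavelength:
λ'_max = λ₀ + Δλ_max = 25.7 + 4.8526 = 30.5526 pm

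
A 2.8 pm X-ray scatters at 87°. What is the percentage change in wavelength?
82.1188%

Calculate the Compton shift:
Δλ = λ_C(1 - cos(87°))
Δλ = 2.4263 × (1 - cos(87°))
Δλ = 2.4263 × 0.9477
Δλ = 2.2993 pm

Percentage change:
(Δλ/λ₀) × 100 = (2.2993/2.8) × 100
= 82.1188%

(Intermediate values are shown rounded; full precision is carried through to the final answer.)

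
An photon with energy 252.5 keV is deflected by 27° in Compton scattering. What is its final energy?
239.5961 keV

First convert energy to wavelength:
λ = hc/E, with hc ≈ 1239.842 keV·pm (i.e. 1239.842 eV·nm)

For E = 252.5 keV = 252500 eV:
λ = 1239.842 keV·pm / 252.5 keV
λ = 4.9103 pm

Calculate the Compton shift:
Δλ = λ_C(1 - cos(27°)) = 2.4263 × 0.1090
Δλ = 0.2645 pm

Final wavelength:
λ' = 4.9103 + 0.2645 = 5.1747 pm

Final energy:
E' = hc/λ' = 1239.842 / 5.1747 = 239.5961 keV

(Intermediate values are shown rounded; full precision is carried through to the final answer.)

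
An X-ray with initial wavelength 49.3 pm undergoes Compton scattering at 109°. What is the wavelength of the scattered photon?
52.5162 pm

Using the Compton scattering formula:
λ' = λ + Δλ = λ + λ_C(1 - cos θ)

Given:
- Initial wavelength λ = 49.3 pm
- Scattering angle θ = 109°
- Compton wavelength λ_C ≈ 2.4263 pm

Calculate the shift:
Δλ = 2.4263 × (1 - cos(109°))
Δλ = 2.4263 × 1.3256
Δλ = 3.2162 pm

Final wavelength:
λ' = 49.3 + 3.2162 = 52.5162 pm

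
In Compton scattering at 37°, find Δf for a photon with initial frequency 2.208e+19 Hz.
7.669e+17 Hz (decrease)

Convert frequency to wavelength (c = 299792458 m/s):
λ₀ = c/f₀ = 299792458/2.208e+19 = 1.3577557e-11 m = 13.5776 pm

Calculate Compton shift:
Δλ = λ_C(1 - cos(37°)) = 0.4886 pm

Final wavelength:
λ' = λ₀ + Δλ = 13.5776 + 0.4886 = 14.0661 pm

Final frequency:
f' = c/λ' = 299792458/1.4066130e-11 = 2.1313074e+19 Hz

Frequency shift (decrease):
Δf = f₀ - f' = 2.208e+19 - 2.1313074e+19 = 7.669e+17 Hz

(Intermediate values are shown rounded; full precision is carried through to the final answer.)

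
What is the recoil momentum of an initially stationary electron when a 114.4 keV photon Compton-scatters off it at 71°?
6.6670e-23 kg·m/s

The electron is initially at rest, so by conservation of momentum:
p⃗_e = p⃗₀ − p⃗'  (incident photon momentum minus scattered photon momentum)

Photon momentum magnitudes (p = h/λ = E/c):
λ₀ = hc/E₀ = 10.8378 pm → p₀ = h/λ₀ = 6.1139e-23 kg·m/s
Δλ = λ_C(1 − cos 71°) = 1.6364 pm
λ' = 12.4742 pm → p' = h/λ' = 5.3118e-23 kg·m/s

The scattered photon makes angle θ = 71° with the incident direction, so by the law of cosines:
|p⃗_e|² = p₀² + p'² − 2p₀p'cos θ
|p⃗_e|² = (6.1139e-23)² + (5.3118e-23)² − 2·6.1139e-23·5.3118e-23·cos(71°)
|p⃗_e| = 6.6670e-23 kg·m/s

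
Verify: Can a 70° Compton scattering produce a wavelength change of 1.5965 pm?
Yes, consistent

Calculate the expected shift for θ = 70°:

Δλ_expected = λ_C(1 - cos(70°))
Δλ_expected = 2.4263 × (1 - cos(70°))
Δλ_expected = 2.4263 × 0.6580
Δλ_expected = 1.5965 pm

Given shift: 1.5965 pm
Expected shift: 1.5965 pm
Difference: 0.0000 pm

The values match. This is consistent with Compton scattering at the stated angle.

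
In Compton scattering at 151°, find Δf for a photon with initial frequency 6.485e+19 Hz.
3.216e+19 Hz (decrease)

Convert frequency to wavelength (c = 299792458 m/s):
λ₀ = c/f₀ = 299792458/6.485e+19 = 4.6228598e-12 m = 4.6229 pm

Calculate Compton shift:
Δλ = λ_C(1 - cos(151°)) = 4.5484 pm

Final wavelength:
λ' = λ₀ + Δλ = 4.6229 + 4.5484 = 9.1713 pm

Final frequency:
f' = c/λ' = 299792458/9.1712688e-12 = 3.2688221e+19 Hz

Frequency shift (decrease):
Δf = f₀ - f' = 6.485e+19 - 3.2688221e+19 = 3.216e+19 Hz

(Intermediate values are shown rounded; full precision is carried through to the final answer.)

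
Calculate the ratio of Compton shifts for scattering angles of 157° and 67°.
157° produces the larger shift by a factor of 3.152

Calculate both shifts using Δλ = λ_C(1 - cos θ):

For θ₁ = 67°:
Δλ₁ = 2.4263 × (1 - cos(67°))
Δλ₁ = 2.4263 × 0.6093
Δλ₁ = 1.4783 pm

For θ₂ = 157°:
Δλ₂ = 2.4263 × (1 - cos(157°))
Δλ₂ = 2.4263 × 1.9205
Δλ₂ = 4.6597 pm

The 157° angle produces the larger shift.
Ratio: 4.6597/1.4783 = 3.152

(Intermediate values are shown rounded; full precision is carried through to the final answer.)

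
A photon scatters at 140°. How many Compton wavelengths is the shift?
1.7660 λ_C

The Compton shift formula is:
Δλ = λ_C(1 - cos θ)

Dividing both sides by λ_C:
Δλ/λ_C = 1 - cos θ

For θ = 140°:
Δλ/λ_C = 1 - cos(140°)
Δλ/λ_C = 1 - -0.7660
Δλ/λ_C = 1.7660

This means the shift is 1.7660 × λ_C = 4.2850 pm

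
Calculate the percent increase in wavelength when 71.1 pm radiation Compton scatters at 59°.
1.6549%

Calculate the Compton shift:
Δλ = λ_C(1 - cos(59°))
Δλ = 2.4263 × (1 - cos(59°))
Δλ = 2.4263 × 0.4850
Δλ = 1.1767 pm

Percentage change:
(Δλ/λ₀) × 100 = (1.1767/71.1) × 100
= 1.6549%

(Intermediate values are shown rounded; full precision is carried through to the final answer.)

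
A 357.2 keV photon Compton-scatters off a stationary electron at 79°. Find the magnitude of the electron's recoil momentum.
2.0598e-22 kg·m/s

The electron is initially at rest, so by conservation of momentum:
p⃗_e = p⃗₀ − p⃗'  (incident photon momentum minus scattered photon momentum)

Photon momentum magnitudes (p = h/λ = E/c):
λ₀ = hc/E₀ = 3.4710 pm → p₀ = h/λ₀ = 1.9090e-22 kg·m/s
Δλ = λ_C(1 − cos 79°) = 1.9633 pm
λ' = 5.4344 pm → p' = h/λ' = 1.2193e-22 kg·m/s

The scattered photon makes angle θ = 79° with the incident direction, so by the law of cosines:
|p⃗_e|² = p₀² + p'² − 2p₀p'cos θ
|p⃗_e|² = (1.9090e-22)² + (1.2193e-22)² − 2·1.9090e-22·1.2193e-22·cos(79°)
|p⃗_e| = 2.0598e-22 kg·m/s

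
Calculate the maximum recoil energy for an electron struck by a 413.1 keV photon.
255.2374 keV

Maximum energy transfer occurs at θ = 180° (backscattering).

Initial photon: E₀ = 413.1 keV → λ₀ = 3.0013 pm

Maximum Compton shift (at 180°):
Δλ_max = 2λ_C = 2 × 2.4263 = 4.8526 pm

Final wavelength:
λ' = 3.0013 + 4.8526 = 7.8539 pm

Minimum photon energy (maximum energy to electron):
E'_min = hc/λ' = 157.8626 keV

Maximum electron kinetic energy:
K_max = E₀ - E'_min = 413.1000 - 157.8626 = 255.2374 keV

(Intermediate values are shown rounded; full precision is carried through to the final answer.)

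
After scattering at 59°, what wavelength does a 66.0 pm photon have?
67.1767 pm

Using the Compton scattering formula:
λ' = λ + Δλ = λ + λ_C(1 - cos θ)

Given:
- Initial wavelength λ = 66.0 pm
- Scattering angle θ = 59°
- Compton wavelength λ_C ≈ 2.4263 pm

Calculate the shift:
Δλ = 2.4263 × (1 - cos(59°))
Δλ = 2.4263 × 0.4850
Δλ = 1.1767 pm

Final wavelength:
λ' = 66.0 + 1.1767 = 67.1767 pm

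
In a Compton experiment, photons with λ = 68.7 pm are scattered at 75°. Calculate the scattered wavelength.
70.4983 pm

Using the Compton scattering formula:
λ' = λ + Δλ = λ + λ_C(1 - cos θ)

Given:
- Initial wavelength λ = 68.7 pm
- Scattering angle θ = 75°
- Compton wavelength λ_C ≈ 2.4263 pm

Calculate the shift:
Δλ = 2.4263 × (1 - cos(75°))
Δλ = 2.4263 × 0.7412
Δλ = 1.7983 pm

Final wavelength:
λ' = 68.7 + 1.7983 = 70.4983 pm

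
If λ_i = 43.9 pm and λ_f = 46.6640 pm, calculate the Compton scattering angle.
98.00°

First find the wavelength shift:
Δλ = λ' - λ = 46.6640 - 43.9 = 2.7640 pm

Using Δλ = λ_C(1 - cos θ), with λ_C = h/(m_e·c) ≈ 2.42631024 pm:
cos θ = 1 - Δλ/λ_C
cos θ = 1 - 2.7640/2.42631024
cos θ = -0.139178

θ = arccos(-0.139178)
θ = 98.00°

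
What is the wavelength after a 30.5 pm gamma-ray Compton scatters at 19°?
30.6322 pm

Using the Compton scattering formula:
λ' = λ + Δλ = λ + λ_C(1 - cos θ)

Given:
- Initial wavelength λ = 30.5 pm
- Scattering angle θ = 19°
- Compton wavelength λ_C ≈ 2.4263 pm

Calculate the shift:
Δλ = 2.4263 × (1 - cos(19°))
Δλ = 2.4263 × 0.0545
Δλ = 0.1322 pm

Final wavelength:
λ' = 30.5 + 0.1322 = 30.6322 pm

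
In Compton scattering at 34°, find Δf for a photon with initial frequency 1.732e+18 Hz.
4.141e+15 Hz (decrease)

Convert frequency to wavelength (c = 299792458 m/s):
λ₀ = c/f₀ = 299792458/1.732e+18 = 1.7309033e-10 m = 173.0903 pm

Calculate Compton shift:
Δλ = λ_C(1 - cos(34°)) = 0.4148 pm

Final wavelength:
λ' = λ₀ + Δλ = 173.0903 + 0.4148 = 173.5051 pm

Final frequency:
f' = c/λ' = 299792458/1.7350514e-10 = 1.7278592e+18 Hz

Frequency shift (decrease):
Δf = f₀ - f' = 1.732e+18 - 1.7278592e+18 = 4.141e+15 Hz

(Intermediate values are shown rounded; full precision is carried through to the final answer.)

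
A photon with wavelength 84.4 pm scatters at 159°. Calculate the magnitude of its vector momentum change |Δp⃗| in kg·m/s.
1.5032e-23 kg·m/s

Photon momentum magnitude is p = h/λ.

Initial momentum:
p₀ = h/λ = 6.6261e-34/8.4400e-11 = 7.8508e-24 kg·m/s

After scattering:
λ' = λ + Δλ = 84.4 + 4.6915 = 89.0915 pm
p' = h/λ' = 6.6261e-34/8.9091e-11 = 7.4374e-24 kg·m/s

Momentum is a vector; the scattered photon's direction makes angle θ = 159° with the incident direction. The magnitude of the vector change Δp⃗ = p⃗₀ − p⃗' is found from the law of cosines:
|Δp⃗|² = p₀² + p'² − 2p₀p'cos θ
|Δp⃗|² = (7.8508e-24)² + (7.4374e-24)² − 2·7.8508e-24·7.4374e-24·cos(159°)
|Δp⃗| = 1.5032e-23 kg·m/s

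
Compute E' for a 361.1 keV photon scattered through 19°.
347.7132 keV

First convert energy to wavelength:
λ = hc/E, with hc ≈ 1239.842 keV·pm (i.e. 1239.842 eV·nm)

For E = 361.1 keV = 361100 eV:
λ = 1239.842 keV·pm / 361.1 keV
λ = 3.4335 pm

Calculate the Compton shift:
Δλ = λ_C(1 - cos(19°)) = 2.4263 × 0.0545
Δλ = 0.1322 pm

Final wavelength:
λ' = 3.4335 + 0.1322 = 3.5657 pm

Final energy:
E' = hc/λ' = 1239.842 / 3.5657 = 347.7132 keV

(Intermediate values are shown rounded; full precision is carried through to the final answer.)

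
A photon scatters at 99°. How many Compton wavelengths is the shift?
1.1564 λ_C

The Compton shift formula is:
Δλ = λ_C(1 - cos θ)

Dividing both sides by λ_C:
Δλ/λ_C = 1 - cos θ

For θ = 99°:
Δλ/λ_C = 1 - cos(99°)
Δλ/λ_C = 1 - -0.1564
Δλ/λ_C = 1.1564

This means the shift is 1.1564 × λ_C = 2.8059 pm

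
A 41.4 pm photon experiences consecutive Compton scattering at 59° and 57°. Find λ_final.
43.6815 pm

Apply Compton shift twice:

First scattering at θ₁ = 59°:
Δλ₁ = λ_C(1 - cos(59°))
Δλ₁ = 2.4263 × 0.4850
Δλ₁ = 1.1767 pm

After first scattering:
λ₁ = 41.4 + 1.1767 = 42.5767 pm

Second scattering at θ₂ = 57°:
Δλ₂ = λ_C(1 - cos(57°))
Δλ₂ = 2.4263 × 0.4554
Δλ₂ = 1.1048 pm

Final wavelength:
λ₂ = 42.5767 + 1.1048 = 43.6815 pm

Total shift: Δλ_total = 1.1767 + 1.1048 = 2.2815 pm

(Intermediate values are shown rounded; full precision is carried through to the final answer.)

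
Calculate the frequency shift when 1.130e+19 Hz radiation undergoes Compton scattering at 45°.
2.948e+17 Hz (decrease)

Convert frequency to wavelength (c = 299792458 m/s):
λ₀ = c/f₀ = 299792458/1.130e+19 = 2.6530306e-11 m = 26.5303 pm

Calculate Compton shift:
Δλ = λ_C(1 - cos(45°)) = 0.7106 pm

Final wavelength:
λ' = λ₀ + Δλ = 26.5303 + 0.7106 = 27.2410 pm

Final frequency:
f' = c/λ' = 299792458/2.7240956e-11 = 1.1005211e+19 Hz

Frequency shift (decrease):
Δf = f₀ - f' = 1.130e+19 - 1.1005211e+19 = 2.948e+17 Hz

(Intermediate values are shown rounded; full precision is carried through to the final answer.)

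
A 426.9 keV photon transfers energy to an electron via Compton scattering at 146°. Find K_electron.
258.0326 keV

By energy conservation: K_e = E_initial - E_final

First find the scattered photon energy:
Initial wavelength: λ = hc/E = 2.9043 pm
Compton shift: Δλ = λ_C(1 - cos(146°)) = 4.4378 pm
Final wavelength: λ' = 2.9043 + 4.4378 = 7.3421 pm
Final photon energy: E' = hc/λ' = 168.8674 keV

Electron kinetic energy:
K_e = E - E' = 426.9000 - 168.8674 = 258.0326 keV

(Intermediate values are shown rounded; full precision is carried through to the final answer.)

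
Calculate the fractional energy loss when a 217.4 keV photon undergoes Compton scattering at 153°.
0.4458 (or 44.58%)

Calculate initial and final photon energies:

Initial: E₀ = 217.4 keV → λ₀ = 5.7030 pm
Compton shift: Δλ = 4.5882 pm
Final wavelength: λ' = 10.2912 pm
Final energy: E' = 120.4758 keV

Fractional energy loss:
(E₀ - E')/E₀ = (217.4000 - 120.4758)/217.4000
= 96.9242/217.4000
= 0.4458
= 44.58%

(Intermediate values are shown rounded; full precision is carried through to the final answer.)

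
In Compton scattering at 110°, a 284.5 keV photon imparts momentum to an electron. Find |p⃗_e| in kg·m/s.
1.9935e-22 kg·m/s

The electron is initially at rest, so by conservation of momentum:
p⃗_e = p⃗₀ − p⃗'  (incident photon momentum minus scattered photon momentum)

Photon momentum magnitudes (p = h/λ = E/c):
λ₀ = hc/E₀ = 4.3580 pm → p₀ = h/λ₀ = 1.5204e-22 kg·m/s
Δλ = λ_C(1 − cos 110°) = 3.2562 pm
λ' = 7.6141 pm → p' = h/λ' = 8.7023e-23 kg·m/s

The scattered photon makes angle θ = 110° with the incident direction, so by the law of cosines:
|p⃗_e|² = p₀² + p'² − 2p₀p'cos θ
|p⃗_e|² = (1.5204e-22)² + (8.7023e-23)² − 2·1.5204e-22·8.7023e-23·cos(110°)
|p⃗_e| = 1.9935e-22 kg·m/s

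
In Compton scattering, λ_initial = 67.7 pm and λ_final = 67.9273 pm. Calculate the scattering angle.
25.00°

First find the wavelength shift:
Δλ = λ' - λ = 67.9273 - 67.7 = 0.2273 pm

Using Δλ = λ_C(1 - cos θ), with λ_C = h/(m_e·c) ≈ 2.42631024 pm:
cos θ = 1 - Δλ/λ_C
cos θ = 1 - 0.2273/2.42631024
cos θ = 0.906319

θ = arccos(0.906319)
θ = 25.00°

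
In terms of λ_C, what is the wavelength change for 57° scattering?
0.4554 λ_C

The Compton shift formula is:
Δλ = λ_C(1 - cos θ)

Dividing both sides by λ_C:
Δλ/λ_C = 1 - cos θ

For θ = 57°:
Δλ/λ_C = 1 - cos(57°)
Δλ/λ_C = 1 - 0.5446
Δλ/λ_C = 0.4554

This means the shift is 0.4554 × λ_C = 1.1048 pm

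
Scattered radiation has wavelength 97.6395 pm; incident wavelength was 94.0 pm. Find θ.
120.00°

First find the wavelength shift:
Δλ = λ' - λ = 97.6395 - 94.0 = 3.6395 pm

Using Δλ = λ_C(1 - cos θ), with λ_C = h/(m_e·c) ≈ 2.42631024 pm:
cos θ = 1 - Δλ/λ_C
cos θ = 1 - 3.6395/2.42631024
cos θ = -0.500014

θ = arccos(-0.500014)
θ = 120.00°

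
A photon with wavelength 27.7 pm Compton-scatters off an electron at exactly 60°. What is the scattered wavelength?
28.9132 pm

Using the Compton formula: λ' = λ + λ_C(1 − cos θ)

For θ = 60°, cos θ = 1/2 (exact) = 0.5000, so:
1 − cos 60° = 1 − (1/2) = 0.5000

Δλ = λ_C × 0.5000 = 2.4263 × 0.5000 = 1.2132 pm

λ' = 27.7 + 1.2132 = 28.9132 pm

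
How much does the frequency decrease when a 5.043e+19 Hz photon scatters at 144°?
2.142e+19 Hz (decrease)

Convert frequency to wavelength (c = 299792458 m/s):
λ₀ = c/f₀ = 299792458/5.043e+19 = 5.9447245e-12 m = 5.9447 pm

Calculate Compton shift:
Δλ = λ_C(1 - cos(144°)) = 4.3892 pm

Final wavelength:
λ' = λ₀ + Δλ = 5.9447 + 4.3892 = 10.3340 pm

Final frequency:
f' = c/λ' = 299792458/1.0333961e-11 = 2.9010411e+19 Hz

Frequency shift (decrease):
Δf = f₀ - f' = 5.043e+19 - 2.9010411e+19 = 2.142e+19 Hz

(Intermediate values are shown rounded; full precision is carried through to the final answer.)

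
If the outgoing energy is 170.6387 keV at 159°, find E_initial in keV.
481.5998 keV

Convert final energy to wavelength (hc ≈ 1239.842 keV·pm):
λ' = hc/E' = 1239.842 / 170.6387 = 7.2659 pm

Calculate the Compton shift:
Δλ = λ_C(1 - cos(159°))
Δλ = 2.4263 × (1 - cos(159°))
Δλ = 4.6915 pm

Initial wavelength:
λ = λ' - Δλ = 7.2659 - 4.6915 = 2.5744 pm

Initial energy:
E = hc/λ = 1239.842 / 2.5744 = 481.5998 keV

(Intermediate values are shown rounded; full precision is carried through to the final answer.)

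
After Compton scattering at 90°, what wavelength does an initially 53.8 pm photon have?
56.2263 pm

Using the Compton formula: λ' = λ + λ_C(1 − cos θ)

For θ = 90°, cos θ = 0 (exact) = 0.0000, so:
1 − cos 90° = 1 − (0) = 1.0000

Δλ = λ_C × 1.0000 = 2.4263 × 1.0000 = 2.4263 pm

λ' = 53.8 + 2.4263 = 56.2263 pm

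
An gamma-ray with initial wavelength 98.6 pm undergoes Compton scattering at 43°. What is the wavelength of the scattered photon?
99.2518 pm

Using the Compton scattering formula:
λ' = λ + Δλ = λ + λ_C(1 - cos θ)

Given:
- Initial wavelength λ = 98.6 pm
- Scattering angle θ = 43°
- Compton wavelength λ_C ≈ 2.4263 pm

Calculate the shift:
Δλ = 2.4263 × (1 - cos(43°))
Δλ = 2.4263 × 0.2686
Δλ = 0.6518 pm

Final wavelength:
λ' = 98.6 + 0.6518 = 99.2518 pm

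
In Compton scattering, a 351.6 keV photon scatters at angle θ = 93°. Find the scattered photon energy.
203.9355 keV

First convert energy to wavelength:
λ = hc/E, with hc ≈ 1239.842 keV·pm (i.e. 1239.842 eV·nm)

For E = 351.6 keV = 351600 eV:
λ = 1239.842 keV·pm / 351.6 keV
λ = 3.5263 pm

Calculate the Compton shift:
Δλ = λ_C(1 - cos(93°)) = 2.4263 × 1.0523
Δλ = 2.5533 pm

Final wavelength:
λ' = 3.5263 + 2.5533 = 6.0796 pm

Final energy:
E' = hc/λ' = 1239.842 / 6.0796 = 203.9355 keV

(Intermediate values are shown rounded; full precision is carried through to the final answer.)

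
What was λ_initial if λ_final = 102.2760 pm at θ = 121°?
98.6000 pm

From λ' = λ + Δλ, we have λ = λ' - Δλ

First calculate the Compton shift:
Δλ = λ_C(1 - cos θ)
Δλ = 2.4263 × (1 - cos(121°))
Δλ = 2.4263 × 1.5150
Δλ = 3.6760 pm

Initial wavelength:
λ = λ' - Δλ
λ = 102.2760 - 3.6760
λ = 98.6000 pm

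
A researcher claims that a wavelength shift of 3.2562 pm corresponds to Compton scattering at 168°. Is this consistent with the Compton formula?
No, inconsistent

Calculate the expected shift for θ = 168°:

Δλ_expected = λ_C(1 - cos(168°))
Δλ_expected = 2.4263 × (1 - cos(168°))
Δλ_expected = 2.4263 × 1.9781
Δλ_expected = 4.7996 pm

Given shift: 3.2562 pm
Expected shift: 4.7996 pm
Difference: 1.5434 pm

The values do not match. The given shift corresponds to θ ≈ 110.0°, not 168°.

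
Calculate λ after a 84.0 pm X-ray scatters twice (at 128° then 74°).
89.6776 pm

Apply Compton shift twice:

First scattering at θ₁ = 128°:
Δλ₁ = λ_C(1 - cos(128°))
Δλ₁ = 2.4263 × 1.6157
Δλ₁ = 3.9201 pm

After first scattering:
λ₁ = 84.0 + 3.9201 = 87.9201 pm

Second scattering at θ₂ = 74°:
Δλ₂ = λ_C(1 - cos(74°))
Δλ₂ = 2.4263 × 0.7244
Δλ₂ = 1.7575 pm

Final wavelength:
λ₂ = 87.9201 + 1.7575 = 89.6776 pm

Total shift: Δλ_total = 3.9201 + 1.7575 = 5.6776 pm

(Intermediate values are shown rounded; full precision is carried through to the final answer.)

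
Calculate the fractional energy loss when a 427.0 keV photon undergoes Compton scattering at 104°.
0.5093 (or 50.93%)

Calculate initial and final photon energies:

Initial: E₀ = 427.0 keV → λ₀ = 2.9036 pm
Compton shift: Δλ = 3.0133 pm
Final wavelength: λ' = 5.9169 pm
Final energy: E' = 209.5425 keV

Fractional energy loss:
(E₀ - E')/E₀ = (427.0000 - 209.5425)/427.0000
= 217.4575/427.0000
= 0.5093
= 50.93%

(Intermediate values are shown rounded; full precision is carried through to the final answer.)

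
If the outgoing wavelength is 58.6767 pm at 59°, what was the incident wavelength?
57.5000 pm

From λ' = λ + Δλ, we have λ = λ' - Δλ

First calculate the Compton shift:
Δλ = λ_C(1 - cos θ)
Δλ = 2.4263 × (1 - cos(59°))
Δλ = 2.4263 × 0.4850
Δλ = 1.1767 pm

Initial wavelength:
λ = λ' - Δλ
λ = 58.6767 - 1.1767
λ = 57.5000 pm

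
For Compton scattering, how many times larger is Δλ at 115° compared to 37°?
115° produces the larger shift by a factor of 7.065

Calculate both shifts using Δλ = λ_C(1 - cos θ):

For θ₁ = 37°:
Δλ₁ = 2.4263 × (1 - cos(37°))
Δλ₁ = 2.4263 × 0.2014
Δλ₁ = 0.4886 pm

For θ₂ = 115°:
Δλ₂ = 2.4263 × (1 - cos(115°))
Δλ₂ = 2.4263 × 1.4226
Δλ₂ = 3.4517 pm

The 115° angle produces the larger shift.
Ratio: 3.4517/0.4886 = 7.065

(Intermediate values are shown rounded; full precision is carried through to the final answer.)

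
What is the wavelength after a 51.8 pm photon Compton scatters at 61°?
53.0500 pm

Using the Compton scattering formula:
λ' = λ + Δλ = λ + λ_C(1 - cos θ)

Given:
- Initial wavelength λ = 51.8 pm
- Scattering angle θ = 61°
- Compton wavelength λ_C ≈ 2.4263 pm

Calculate the shift:
Δλ = 2.4263 × (1 - cos(61°))
Δλ = 2.4263 × 0.5152
Δλ = 1.2500 pm

Final wavelength:
λ' = 51.8 + 1.2500 = 53.0500 pm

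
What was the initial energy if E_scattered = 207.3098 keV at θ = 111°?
461.8002 keV

Convert final energy to wavelength (hc ≈ 1239.842 keV·pm):
λ' = hc/E' = 1239.842 / 207.3098 = 5.9806 pm

Calculate the Compton shift:
Δλ = λ_C(1 - cos(111°))
Δλ = 2.4263 × (1 - cos(111°))
Δλ = 3.2958 pm

Initial wavelength:
λ = λ' - Δλ = 5.9806 - 3.2958 = 2.6848 pm

Initial energy:
E = hc/λ = 1239.842 / 2.6848 = 461.8002 keV

(Intermediate values are shown rounded; full precision is carried through to the final answer.)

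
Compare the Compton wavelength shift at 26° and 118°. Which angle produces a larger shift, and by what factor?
118° produces the larger shift by a factor of 14.520

Calculate both shifts using Δλ = λ_C(1 - cos θ):

For θ₁ = 26°:
Δλ₁ = 2.4263 × (1 - cos(26°))
Δλ₁ = 2.4263 × 0.1012
Δλ₁ = 0.2456 pm

For θ₂ = 118°:
Δλ₂ = 2.4263 × (1 - cos(118°))
Δλ₂ = 2.4263 × 1.4695
Δλ₂ = 3.5654 pm

The 118° angle produces the larger shift.
Ratio: 3.5654/0.2456 = 14.520

(Intermediate values are shown rounded; full precision is carried through to the final answer.)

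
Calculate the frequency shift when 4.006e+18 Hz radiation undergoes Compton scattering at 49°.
4.418e+16 Hz (decrease)

Convert frequency to wavelength (c = 299792458 m/s):
λ₀ = c/f₀ = 299792458/4.006e+18 = 7.4835861e-11 m = 74.8359 pm

Calculate Compton shift:
Δλ = λ_C(1 - cos(49°)) = 0.8345 pm

Final wavelength:
λ' = λ₀ + Δλ = 74.8359 + 0.8345 = 75.6704 pm

Final frequency:
f' = c/λ' = 299792458/7.5670368e-11 = 3.9618211e+18 Hz

Frequency shift (decrease):
Δf = f₀ - f' = 4.006e+18 - 3.9618211e+18 = 4.418e+16 Hz

(Intermediate values are shown rounded; full precision is carried through to the final answer.)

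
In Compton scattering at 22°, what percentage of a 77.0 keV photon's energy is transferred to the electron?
0.0109 (or 1.09%)

Calculate initial and final photon energies:

Initial: E₀ = 77.0 keV → λ₀ = 16.1018 pm
Compton shift: Δλ = 0.1767 pm
Final wavelength: λ' = 16.2785 pm
Final energy: E' = 76.1643 keV

Fractional energy loss:
(E₀ - E')/E₀ = (77.0000 - 76.1643)/77.0000
= 0.8357/77.0000
= 0.0109
= 1.09%

(Intermediate values are shown rounded; full precision is carried through to the final answer.)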